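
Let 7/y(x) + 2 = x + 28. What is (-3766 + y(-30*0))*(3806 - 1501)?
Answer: -225680245/26 ≈ -8.6800e+6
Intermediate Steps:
y(x) = 7/(26 + x) (y(x) = 7/(-2 + (x + 28)) = 7/(-2 + (28 + x)) = 7/(26 + x))
(-3766 + y(-30*0))*(3806 - 1501) = (-3766 + 7/(26 - 30*0))*(3806 - 1501) = (-3766 + 7/(26 + 0))*2305 = (-3766 + 7/26)*2305 = -97909/26*2305 = -225680245/26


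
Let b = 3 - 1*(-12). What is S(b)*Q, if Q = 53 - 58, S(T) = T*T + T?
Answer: -1200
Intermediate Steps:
b = 15 (b = 3 + 12 = 15)
S(T) = T + T² (S(T) = T² + T = T + T²)
Q = -5
S(b)*Q = (15*(1 + 15))*(-5) = (15*16)*(-5) = 240*(-5) = -1200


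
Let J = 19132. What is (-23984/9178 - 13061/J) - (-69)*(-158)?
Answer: -957449514569/87796748 ≈ -10905.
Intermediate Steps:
(-23984/9178 - 13061/J) - (-69)*(-158) = (-23984/9178 - 13061/19132) - (-69)*(-158) = (-23984*1/9178 - 13061*1/19132) - 1*10902 = (-11992/4589 - 13061/19132) - 10902 = -289367873/87796748 - 10902 = -957449514569/87796748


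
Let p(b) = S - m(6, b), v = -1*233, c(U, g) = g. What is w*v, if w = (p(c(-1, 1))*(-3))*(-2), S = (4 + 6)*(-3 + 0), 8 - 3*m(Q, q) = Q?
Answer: 42872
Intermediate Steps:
m(Q, q) = 8/3 - Q/3
v = -233
S = -30 (S = 10*(-3) = -30)
p(b) = -92/3 (p(b) = -30 - (8/3 - ⅓*6) = -30 - (8/3 - 2) = -30 - 1*⅔ = -30 - ⅔ = -92/3)
w = -184 (w = -92/3*(-3)*(-2) = 92*(-2) = -184)
w*v = -184*(-233) = 42872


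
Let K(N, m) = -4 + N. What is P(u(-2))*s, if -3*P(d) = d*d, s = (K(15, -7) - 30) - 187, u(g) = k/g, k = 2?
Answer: 206/3 ≈ 68.667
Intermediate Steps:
u(g) = 2/g
s = -206 (s = ((-4 + 15) - 30) - 187 = (11 - 30) - 187 = -19 - 187 = -206)
P(d) = -d**2/3 (P(d) = -d*d/3 = -d**2/3)
P(u(-2))*s = -1**2/3*(-206) = -1/3*(-1)**2*(-206) = -1/3*1*(-206) = -1/3*(-206) = 206/3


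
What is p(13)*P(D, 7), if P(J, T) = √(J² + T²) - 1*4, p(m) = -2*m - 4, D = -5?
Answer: 120 - 30*√74 ≈ -138.07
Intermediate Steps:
p(m) = -4 - 2*m
P(J, T) = -4 + √(J² + T²) (P(J, T) = √(J² + T²) - 4 = -4 + √(J² + T²))
p(13)*P(D, 7) = (-4 - 2*13)*(-4 + √((-5)² + 7²)) = (-4 - 26)*(-4 + √(25 + 49)) = -30*(-4 + √74) = 120 - 30*√74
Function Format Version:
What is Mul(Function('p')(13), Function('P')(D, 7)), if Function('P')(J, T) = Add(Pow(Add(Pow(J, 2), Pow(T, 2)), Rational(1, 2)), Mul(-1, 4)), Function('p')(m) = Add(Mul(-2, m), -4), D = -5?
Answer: Add(120, Mul(-30, Pow(74, Rational(1, 2)))) ≈ -138.07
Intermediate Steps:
Function('p')(m) = Add(-4, Mul(-2, m))
Function('P')(J, T) = Add(-4, Pow(Add(Pow(J, 2), Pow(T, 2)), Rational(1, 2))) (Function('P')(J, T) = Add(Pow(Add(Pow(J, 2), Pow(T, 2)), Rational(1, 2)), -4) = Add(-4, Pow(Add(Pow(J, 2), Pow(T, 2)), Rational(1, 2))))
Mul(Function('p')(13), Function('P')(D, 7)) = Mul(Add(-4, Mul(-2, 13)), Add(-4, Pow(Add(Pow(-5, 2), Pow(7, 2)), Rational(1, 2)))) = Mul(Add(-4, -26), Add(-4, Pow(Add(25, 49), Rational(1, 2)))) = Mul(-30, Add(-4, Pow(74, Rational(1, 2)))) = Add(120, Mul(-30, Pow(74, Rational(1, 2))))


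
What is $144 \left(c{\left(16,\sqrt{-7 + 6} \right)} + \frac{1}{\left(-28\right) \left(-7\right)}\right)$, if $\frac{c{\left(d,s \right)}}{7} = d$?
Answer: $\frac{790308}{49} \approx 16129.0$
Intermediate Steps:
$c{\left(d,s \right)} = 7 d$
$144 \left(c{\left(16,\sqrt{-7 + 6} \right)} + \frac{1}{\left(-28\right) \left(-7\right)}\right) = 144 \left(7 \cdot 16 + \frac{1}{\left(-28\right) \left(-7\right)}\right) = 144 \left(112 + \frac{1}{196}\right) = 144 \cdot \frac{21953}{196} = \frac{790308}{49}$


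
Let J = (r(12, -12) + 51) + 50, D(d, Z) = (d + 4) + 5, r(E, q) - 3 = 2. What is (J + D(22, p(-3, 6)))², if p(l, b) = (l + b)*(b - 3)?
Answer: 18769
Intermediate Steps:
r(E, q) = 5 (r(E, q) = 3 + 2 = 5)
p(l, b) = (-3 + b)*(b + l) (p(l, b) = (b + l)*(-3 + b) = (-3 + b)*(b + l))
D(d, Z) = 9 + d (D(d, Z) = (4 + d) + 5 = 9 + d)
J = 106 (J = (5 + 51) + 50 = 56 + 50 = 106)
(J + D(22, p(-3, 6)))² = (106 + (9 + 22))² = (106 + 31)² = 137² = 18769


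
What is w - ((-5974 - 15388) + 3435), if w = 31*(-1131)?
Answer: -17134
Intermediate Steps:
w = -35061
w - ((-5974 - 15388) + 3435) = -35061 - ((-5974 - 15388) + 3435) = -35061 - (-21362 + 3435) = -35061 - 1*(-17927) = -35061 + 17927 = -17134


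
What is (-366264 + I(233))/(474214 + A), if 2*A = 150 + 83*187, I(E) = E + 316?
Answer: -731430/964099 ≈ -0.75867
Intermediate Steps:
I(E) = 316 + E
A = 15671/2 (A = (150 + 83*187)/2 = (150 + 15521)/2 = (1/2)*15671 = 15671/2 ≈ 7835.5)
(-366264 + I(233))/(474214 + A) = (-366264 + (316 + 233))/(474214 + 15671/2) = (-366264 + 549)/(964099/2) = -365715*2/964099 = -731430/964099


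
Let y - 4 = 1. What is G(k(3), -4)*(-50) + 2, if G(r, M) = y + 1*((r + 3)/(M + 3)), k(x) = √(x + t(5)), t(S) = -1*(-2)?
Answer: -98 + 50*√5 ≈ 13.803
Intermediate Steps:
y = 5 (y = 4 + 1 = 5)
t(S) = 2
k(x) = √(2 + x) (k(x) = √(x + 2) = √(2 + x))
G(r, M) = 5 + (3 + r)/(3 + M) (G(r, M) = 5 + 1*((r + 3)/(M + 3)) = 5 + 1*((3 + r)/(3 + M)) = 5 + (3 + r)/(3 + M))
G(k(3), -4)*(-50) + 2 = ((18 + √(2 + 3) + 5*(-4))/(3 - 4))*(-50) + 2 = ((18 + √5 - 20)/(-1))*(-50) + 2 = -(-2 + √5)*(-50) + 2 = (2 - √5)*(-50) + 2 = (-100 + 50*√5) + 2 = -98 + 50*√5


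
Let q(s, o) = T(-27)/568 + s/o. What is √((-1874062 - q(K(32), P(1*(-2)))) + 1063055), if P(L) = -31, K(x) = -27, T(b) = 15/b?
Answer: 11*I*√4675653028426/26412 ≈ 900.56*I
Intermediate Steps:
q(s, o) = -5/5112 + s/o (q(s, o) = (15/(-27))/568 + s/o = (15*(-1/27))*(1/568) + s/o = -5/9*1/568 + s/o = -5/5112 + s/o)
√((-1874062 - q(K(32), P(1*(-2)))) + 1063055) = √((-1874062 - (-5/5112 - 27/(-31))) + 1063055) = √((-1874062 - (-5/5112 - 27*(-1/31))) + 1063055) = √((-1874062 - (-5/5112 + 27/31)) + 1063055) = √((-1874062 - 1*137869/158472) + 1063055) = √((-1874062 - 137869/158472) + 1063055) = √(-296986491133/158472 + 1063055) = √(-128522039173/158472) = 11*I*√4675653028426/26412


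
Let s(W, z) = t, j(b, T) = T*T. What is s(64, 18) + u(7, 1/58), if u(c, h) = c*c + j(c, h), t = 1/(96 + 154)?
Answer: 20606307/420500 ≈ 49.004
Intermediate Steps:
j(b, T) = T**2
t = 1/250 ≈ 0.0040000
s(W, z) = 1/250
u(c, h) = c**2 + h**2 (u(c, h) = c*c + h**2 = c**2 + h**2)
s(64, 18) + u(7, 1/58) = 1/250 + (7**2 + (1/58)**2) = 1/250 + (49 + (1/58)**2) = 1/250 + (49 + 1/3364) = 1/250 + 164837/3364 = 20606307/420500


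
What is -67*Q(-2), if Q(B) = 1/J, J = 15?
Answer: -67/15 ≈ -4.4667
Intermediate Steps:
Q(B) = 1/15
-67*Q(-2) = -67*1/15 = -67/15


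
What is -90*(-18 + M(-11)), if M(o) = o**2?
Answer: -9270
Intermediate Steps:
-90*(-18 + M(-11)) = -90*(-18 + (-11)**2) = -90*(-18 + 121) = -90*103 = -9270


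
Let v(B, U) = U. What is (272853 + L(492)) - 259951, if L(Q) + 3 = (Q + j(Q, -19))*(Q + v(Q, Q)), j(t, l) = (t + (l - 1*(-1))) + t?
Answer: 1447571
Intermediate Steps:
j(t, l) = 1 + l + 2*t (j(t, l) = (t + (l + 1)) + t = (t + (1 + l)) + t = (1 + l + t) + t = 1 + l + 2*t)
L(Q) = -3 + 2*Q*(-18 + 3*Q) (L(Q) = -3 + (Q + (1 - 19 + 2*Q))*(Q + Q) = -3 + (Q + (-18 + 2*Q))*(2*Q) = -3 + (-18 + 3*Q)*(2*Q) = -3 + 2*Q*(-18 + 3*Q))
(272853 + L(492)) - 259951 = (272853 + (-3 - 36*492 + 6*492**2)) - 259951 = (272853 + (-3 - 17712 + 6*242064)) - 259951 = (272853 + (-3 - 17712 + 1452384)) - 259951 = (272853 + 1434669) - 259951 = 1707522 - 259951 = 1447571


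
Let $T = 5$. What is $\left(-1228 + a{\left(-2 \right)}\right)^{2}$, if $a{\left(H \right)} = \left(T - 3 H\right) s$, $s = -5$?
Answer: $1646089$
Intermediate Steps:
$a{\left(H \right)} = -25 + 15 H$ ($a{\left(H \right)} = \left(5 - 3 H\right) \left(-5\right) = -25 + 15 H$)
$\left(-1228 + a{\left(-2 \right)}\right)^{2} = \left(-1228 + \left(-25 + 15 \left(-2\right)\right)\right)^{2} = \left(-1228 - 55\right)^{2} = \left(-1283\right)^{2} = 1646089$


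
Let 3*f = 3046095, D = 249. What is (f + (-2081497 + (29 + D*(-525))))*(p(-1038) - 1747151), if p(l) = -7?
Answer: 2091047614824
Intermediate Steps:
f = 1015365 (f = (1/3)*3046095 = 1015365)
(f + (-2081497 + (29 + D*(-525))))*(p(-1038) - 1747151) = (1015365 + (-2081497 + (29 + 249*(-525))))*(-7 - 1747151) = (1015365 + (-2081497 + (29 - 130725)))*(-1747158) = (1015365 + (-2081497 - 130696))*(-1747158) = (1015365 - 2212193)*(-1747158) = -1196828*(-1747158) = 2091047614824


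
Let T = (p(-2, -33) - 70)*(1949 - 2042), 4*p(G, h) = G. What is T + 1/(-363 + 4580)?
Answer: 55297523/8434 ≈ 6556.5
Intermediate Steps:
p(G, h) = G/4
T = 13113/2 (T = ((1/4)*(-2) - 70)*(1949 - 2042) = (-1/2 - 70)*(-93) = -141/2*(-93) = 13113/2 ≈ 6556.5)
T + 1/(-363 + 4580) = 13113/2 + 1/(-363 + 4580) = 13113/2 + 1/4217 = 55297523/8434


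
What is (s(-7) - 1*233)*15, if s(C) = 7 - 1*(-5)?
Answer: -3315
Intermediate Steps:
s(C) = 12 (s(C) = 7 + 5 = 12)
(s(-7) - 1*233)*15 = (12 - 1*233)*15 = (12 - 233)*15 = -221*15 = -3315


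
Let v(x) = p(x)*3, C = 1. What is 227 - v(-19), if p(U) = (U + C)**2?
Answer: -745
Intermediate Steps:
p(U) = (1 + U)**2 (p(U) = (U + 1)**2 = (1 + U)**2)
v(x) = 3*(1 + x)**2 (v(x) = (1 + x)**2*3 = 3*(1 + x)**2)
227 - v(-19) = 227 - 3*(1 - 19)**2 = 227 - 3*(-18)**2 = 227 - 3*324 = 227 - 1*972 = 227 - 972 = -745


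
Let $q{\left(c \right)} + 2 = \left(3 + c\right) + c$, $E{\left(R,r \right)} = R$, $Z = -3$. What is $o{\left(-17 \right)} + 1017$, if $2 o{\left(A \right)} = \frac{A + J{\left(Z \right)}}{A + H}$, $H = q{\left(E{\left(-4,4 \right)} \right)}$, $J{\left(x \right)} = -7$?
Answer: $\frac{2035}{2} \approx 1017.5$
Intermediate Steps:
$q{\left(c \right)} = 1 + 2 c$ ($q{\left(c \right)} = -2 + \left(\left(3 + c\right) + c\right) = -2 + \left(3 + 2 c\right) = 1 + 2 c$)
$H = -7$ ($H = 1 + 2 \left(-4\right) = 1 - 8 = -7$)
$o{\left(A \right)} = \frac{1}{2}$ ($o{\left(A \right)} = \frac{\left(A - 7\right) \frac{1}{A - 7}}{2} = \frac{\left(-7 + A\right) \frac{1}{-7 + A}}{2} = \frac{1}{2} \cdot 1 = \frac{1}{2}$)
$o{\left(-17 \right)} + 1017 = \frac{1}{2} + 1017 = \frac{2035}{2}$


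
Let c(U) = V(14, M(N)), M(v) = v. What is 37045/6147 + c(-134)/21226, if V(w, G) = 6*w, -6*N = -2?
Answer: 393416759/65238111 ≈ 6.0305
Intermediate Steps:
N = ⅓ (N = -⅙*(-2) = ⅓ ≈ 0.33333)
c(U) = 84 (c(U) = 6*14 = 84)
37045/6147 + c(-134)/21226 = 37045/6147 + 84/21226 = 37045*(1/6147) + 84*(1/21226) = 37045/6147 + 42/10613 = 393416759/65238111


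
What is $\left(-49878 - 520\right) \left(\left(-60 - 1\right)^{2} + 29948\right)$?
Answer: $-1696850262$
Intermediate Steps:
$\left(-49878 - 520\right) \left(\left(-60 - 1\right)^{2} + 29948\right) = - 50398 \left(\left(-61\right)^{2} + 29948\right) = - 50398 \left(3721 + 29948\right) = \left(-50398\right) 33669 = -1696850262$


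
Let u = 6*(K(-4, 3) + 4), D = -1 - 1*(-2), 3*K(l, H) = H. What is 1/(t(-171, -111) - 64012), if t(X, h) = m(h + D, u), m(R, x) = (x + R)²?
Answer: -1/57612 ≈ -1.7357e-5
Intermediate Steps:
K(l, H) = H/3
D = 1 (D = -1 + 2 = 1)
u = 30 (u = 6*((⅓)*3 + 4) = 6*(1 + 4) = 6*5 = 30)
m(R, x) = (R + x)²
t(X, h) = (31 + h)² (t(X, h) = ((h + 1) + 30)² = ((1 + h) + 30)² = (31 + h)²)
1/(t(-171, -111) - 64012) = 1/((31 - 111)² - 64012) = 1/((-80)² - 64012) = 1/(6400 - 64012) = 1/(-57612) = -1/57612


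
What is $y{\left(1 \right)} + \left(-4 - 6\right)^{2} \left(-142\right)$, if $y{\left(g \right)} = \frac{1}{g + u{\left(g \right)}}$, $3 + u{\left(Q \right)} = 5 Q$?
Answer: $- \frac{42599}{3} \approx -14200.0$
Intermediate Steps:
$u{\left(Q \right)} = -3 + 5 Q$
$y{\left(g \right)} = \frac{1}{-3 + 6 g}$ ($y{\left(g \right)} = \frac{1}{g + \left(-3 + 5 g\right)} = \frac{1}{-3 + 6 g}$)
$y{\left(1 \right)} + \left(-4 - 6\right)^{2} \left(-142\right) = \frac{1}{3 \left(-1 + 2 \cdot 1\right)} + \left(-4 - 6\right)^{2} \left(-142\right) = \frac{1}{3 \left(-1 + 2\right)} + \left(-10\right)^{2} \left(-142\right) = \frac{1}{3 \cdot 1} + 100 \left(-142\right) = \frac{1}{3} \cdot 1 - 14200 = \frac{1}{3} - 14200 = - \frac{42599}{3}$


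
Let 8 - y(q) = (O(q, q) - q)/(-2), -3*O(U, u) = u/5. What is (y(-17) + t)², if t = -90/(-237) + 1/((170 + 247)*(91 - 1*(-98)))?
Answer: 294986991355448401/969147566388225 ≈ 304.38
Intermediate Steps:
O(U, u) = -u/15 (O(U, u) = -u/(3*5) = -u/15)
y(q) = 8 - 8*q/15 (y(q) = 8 - (-q/15 - q)/(-2) = 8 - (-16*q/15)*(-1)/2 = 8 - 8*q/15)
t = 2364469/6226227 (t = -90*(-1/237) + 1/(417*(91 + 98)) = 30/79 + (1/417)/189 = 30/79 + (1/417)*(1/189) = 30/79 + 1/78813 = 2364469/6226227 ≈ 0.37976)
(y(-17) + t)² = ((8 - 8/15*(-17)) + 2364469/6226227)² = ((8 + 136/15) + 2364469/6226227)² = (256/15 + 2364469/6226227)² = (543127049/31131135)² = 294986991355448401/969147566388225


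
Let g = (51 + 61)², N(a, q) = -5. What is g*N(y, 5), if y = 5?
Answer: -62720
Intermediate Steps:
g = 12544 (g = 112² = 12544)
g*N(y, 5) = 12544*(-5) = -62720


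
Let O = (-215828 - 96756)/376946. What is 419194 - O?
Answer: 79006907054/188473 ≈ 4.1920e+5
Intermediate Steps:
O = -156292/188473 (O = -312584*1/376946 = -156292/188473 ≈ -0.82925)
419194 - O = 419194 - 1*(-156292/188473) = 419194 + 156292/188473 = 79006907054/188473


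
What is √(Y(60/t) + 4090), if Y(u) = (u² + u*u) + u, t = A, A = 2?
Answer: 4*√370 ≈ 76.942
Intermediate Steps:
t = 2
Y(u) = u + 2*u² (Y(u) = (u² + u²) + u = 2*u² + u = u + 2*u²)
√(Y(60/t) + 4090) = √((60/2)*(1 + 2*(60/2)) + 4090) = √((60*(½))*(1 + 2*(60*(½))) + 4090) = √(30*(1 + 2*30) + 4090) = √(30*(1 + 60) + 4090) = √(30*61 + 4090) = √(1830 + 4090) = √5920 = 4*√370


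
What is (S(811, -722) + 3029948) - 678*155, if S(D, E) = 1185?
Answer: 2926043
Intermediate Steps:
(S(811, -722) + 3029948) - 678*155 = (1185 + 3029948) - 678*155 = 3031133 - 105090 = 2926043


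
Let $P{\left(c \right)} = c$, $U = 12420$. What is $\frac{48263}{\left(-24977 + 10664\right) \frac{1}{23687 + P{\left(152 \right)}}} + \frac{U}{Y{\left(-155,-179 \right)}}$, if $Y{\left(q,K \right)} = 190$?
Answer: $- \frac{21842514737}{271947} \approx -80319.0$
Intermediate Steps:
$\frac{48263}{\left(-24977 + 10664\right) \frac{1}{23687 + P{\left(152 \right)}}} + \frac{U}{Y{\left(-155,-179 \right)}} = \frac{48263}{\left(-24977 + 10664\right) \frac{1}{23687 + 152}} + \frac{12420}{190} = \frac{48263}{\left(-14313\right) \frac{1}{23839}} + 12420 \cdot \frac{1}{190} = \frac{48263}{\left(-14313\right) \frac{1}{23839}} + \frac{1242}{19} = \frac{48263}{- \frac{14313}{23839}} + \frac{1242}{19} = 48263 \left(- \frac{23839}{14313}\right) + \frac{1242}{19} = - \frac{1150541657}{14313} + \frac{1242}{19} = - \frac{21842514737}{271947}$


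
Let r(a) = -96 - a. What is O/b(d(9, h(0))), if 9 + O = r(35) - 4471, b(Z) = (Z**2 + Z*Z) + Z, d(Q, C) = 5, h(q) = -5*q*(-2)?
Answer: -4611/55 ≈ -83.836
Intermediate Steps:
h(q) = 10*q
b(Z) = Z + 2*Z**2 (b(Z) = (Z**2 + Z**2) + Z = 2*Z**2 + Z = Z + 2*Z**2)
O = -4611 (O = -9 + ((-96 - 1*35) - 4471) = -9 + ((-96 - 35) - 4471) = -9 + (-131 - 4471) = -9 - 4602 = -4611)
O/b(d(9, h(0))) = -4611*1/(5*(1 + 2*5)) = -4611*1/(5*(1 + 10)) = -4611/(5*11) = -4611/55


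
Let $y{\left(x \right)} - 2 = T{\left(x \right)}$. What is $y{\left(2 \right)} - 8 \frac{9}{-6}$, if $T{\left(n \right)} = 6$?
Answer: $20$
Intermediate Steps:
$y{\left(x \right)} = 8$ ($y{\left(x \right)} = 2 + 6 = 8$)
$y{\left(2 \right)} - 8 \frac{9}{-6} = 8 - 8 \frac{9}{-6} = 8 - 8 \cdot 9 \left(- \frac{1}{6}\right) = 8 - -12 = 8 + 12 = 20$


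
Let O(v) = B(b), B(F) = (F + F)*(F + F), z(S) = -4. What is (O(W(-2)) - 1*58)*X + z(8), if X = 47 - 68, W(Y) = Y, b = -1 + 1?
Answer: 1214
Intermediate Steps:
b = 0
B(F) = 4*F**2 (B(F) = (2*F)*(2*F) = 4*F**2)
O(v) = 0 (O(v) = 4*0**2 = 4*0 = 0)
X = -21
(O(W(-2)) - 1*58)*X + z(8) = (0 - 1*58)*(-21) - 4 = (0 - 58)*(-21) - 4 = -58*(-21) - 4 = 1218 - 4 = 1214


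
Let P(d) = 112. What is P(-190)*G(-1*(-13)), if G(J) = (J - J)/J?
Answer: 0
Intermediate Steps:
G(J) = 0 (G(J) = 0/J = 0)
P(-190)*G(-1*(-13)) = 112*0 = 0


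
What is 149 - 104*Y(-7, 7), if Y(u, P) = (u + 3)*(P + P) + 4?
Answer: 5557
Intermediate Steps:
Y(u, P) = 4 + 2*P*(3 + u) (Y(u, P) = (3 + u)*(2*P) + 4 = 2*P*(3 + u) + 4 = 4 + 2*P*(3 + u))
149 - 104*Y(-7, 7) = 149 - 104*(4 + 6*7 + 2*7*(-7)) = 149 - 104*(4 + 42 - 98) = 149 - 104*(-52) = 149 + 5408 = 5557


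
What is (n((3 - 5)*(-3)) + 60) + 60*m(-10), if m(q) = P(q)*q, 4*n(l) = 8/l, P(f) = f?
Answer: 18181/3 ≈ 6060.3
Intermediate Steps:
n(l) = 2/l (n(l) = (8/l)/4 = 2/l)
m(q) = q² (m(q) = q*q = q²)
(n((3 - 5)*(-3)) + 60) + 60*m(-10) = (2/(((3 - 5)*(-3))) + 60) + 60*(-10)² = (2/((-2*(-3))) + 60) + 60*100 = (2/6 + 60) + 6000 = (2*(⅙) + 60) + 6000 = (⅓ + 60) + 6000 = 181/3 + 6000 = 18181/3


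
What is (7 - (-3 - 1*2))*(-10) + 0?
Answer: -120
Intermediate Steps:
(7 - (-3 - 1*2))*(-10) + 0 = (7 - (-3 - 2))*(-10) + 0 = (7 - 1*(-5))*(-10) + 0 = (7 + 5)*(-10) + 0 = 12*(-10) + 0 = -120 + 0 = -120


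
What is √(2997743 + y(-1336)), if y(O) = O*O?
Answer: √4782639 ≈ 2186.9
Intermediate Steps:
y(O) = O²
√(2997743 + y(-1336)) = √(2997743 + (-1336)²) = √(2997743 + 1784896) = √4782639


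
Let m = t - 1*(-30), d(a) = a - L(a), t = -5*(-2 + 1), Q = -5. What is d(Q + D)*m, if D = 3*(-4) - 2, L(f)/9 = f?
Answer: 5320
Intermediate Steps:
L(f) = 9*f
D = -14 (D = -12 - 2 = -14)
t = 5 (t = -5*(-1) = 5)
d(a) = -8*a (d(a) = a - 9*a = -8*a)
m = 35 (m = 5 - 1*(-30) = 5 + 30 = 35)
d(Q + D)*m = -8*(-5 - 14)*35 = -8*(-19)*35 = 152*35 = 5320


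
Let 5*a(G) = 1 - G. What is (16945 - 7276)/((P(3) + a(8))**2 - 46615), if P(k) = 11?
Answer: -241725/1163071 ≈ -0.20783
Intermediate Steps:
a(G) = 1/5 - G/5 (a(G) = (1 - G)/5 = 1/5 - G/5)
(16945 - 7276)/((P(3) + a(8))**2 - 46615) = (16945 - 7276)/((11 + (1/5 - 1/5*8))**2 - 46615) = 9669/((11 + (1/5 - 8/5))**2 - 46615) = 9669/((11 - 7/5)**2 - 46615) = 9669/((48/5)**2 - 46615) = 9669/(2304/25 - 46615) = 9669/(-1163071/25) = 9669*(-25/1163071) = -241725/1163071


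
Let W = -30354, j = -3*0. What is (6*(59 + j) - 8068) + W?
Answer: -38068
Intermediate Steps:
j = 0
(6*(59 + j) - 8068) + W = (6*(59 + 0) - 8068) - 30354 = (6*59 - 8068) - 30354 = (354 - 8068) - 30354 = -7714 - 30354 = -38068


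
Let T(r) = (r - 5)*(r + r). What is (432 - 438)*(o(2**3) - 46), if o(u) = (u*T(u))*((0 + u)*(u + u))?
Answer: -294636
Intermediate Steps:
T(r) = 2*r*(-5 + r) (T(r) = (-5 + r)*(2*r) = 2*r*(-5 + r))
o(u) = 4*u**4*(-5 + u) (o(u) = (u*(2*u*(-5 + u)))*((0 + u)*(u + u)) = (2*u**2*(-5 + u))*(u*(2*u)) = (2*u**2*(-5 + u))*(2*u**2) = 4*u**4*(-5 + u))
(432 - 438)*(o(2**3) - 46) = (432 - 438)*(4*(2**3)**4*(-5 + 2**3) - 46) = -6*(4*8**4*(-5 + 8) - 46) = -6*(4*4096*3 - 46) = -6*(49152 - 46) = -6*49106 = -294636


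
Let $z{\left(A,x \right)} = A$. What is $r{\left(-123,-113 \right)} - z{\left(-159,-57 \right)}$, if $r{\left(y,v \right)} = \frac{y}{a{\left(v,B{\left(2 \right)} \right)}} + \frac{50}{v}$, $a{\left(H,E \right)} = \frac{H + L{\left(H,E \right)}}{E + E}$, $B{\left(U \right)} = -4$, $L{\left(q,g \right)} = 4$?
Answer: $\frac{1841761}{12317} \approx 149.53$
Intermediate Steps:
$a{\left(H,E \right)} = \frac{4 + H}{2 E}$ ($a{\left(H,E \right)} = \frac{H + 4}{E + E} = \frac{4 + H}{2 E}$)
$r{\left(y,v \right)} = \frac{50}{v} + \frac{y}{- \frac{1}{2} - \frac{v}{8}}$ ($r{\left(y,v \right)} = \frac{y}{\frac{1}{2} \frac{1}{-4} \left(4 + v\right)} + \frac{50}{v} = \frac{y}{\frac{1}{2} \left(- \frac{1}{4}\right) \left(4 + v\right)} + \frac{50}{v} = \frac{y}{- \frac{1}{2} - \frac{v}{8}} + \frac{50}{v} = \frac{50}{v} + \frac{y}{- \frac{1}{2} - \frac{v}{8}}$)
$r{\left(-123,-113 \right)} - z{\left(-159,-57 \right)} = \frac{2 \left(100 + 25 \left(-113\right) - \left(-452\right) \left(-123\right)\right)}{\left(-113\right) \left(4 - 113\right)} - -159 = 2 \left(- \frac{1}{113}\right) \frac{1}{-109} \left(100 - 2825 - 55596\right) + 159 = 2 \left(- \frac{1}{113}\right) \left(- \frac{1}{109}\right) \left(-58321\right) + 159 = - \frac{116642}{12317} + 159 = \frac{1841761}{12317}$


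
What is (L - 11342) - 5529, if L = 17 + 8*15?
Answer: -16734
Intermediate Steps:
L = 137 (L = 17 + 120 = 137)
(L - 11342) - 5529 = (137 - 11342) - 5529 = -11205 - 5529 = -16734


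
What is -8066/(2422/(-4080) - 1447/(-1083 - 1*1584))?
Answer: 4876058320/30873 ≈ 1.5794e+5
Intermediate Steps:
-8066/(2422/(-4080) - 1447/(-1083 - 1*1584)) = -8066/(2422*(-1/4080) - 1447/(-1083 - 1584)) = -8066/(-1211/2040 - 1447/(-2667)) = -8066/(-1211/2040 - 1447*(-1/2667)) = -8066/(-1211/2040 + 1447/2667) = -8066/(-30873/604520) = -8066*(-604520/30873) = 4876058320/30873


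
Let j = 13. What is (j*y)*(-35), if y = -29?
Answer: 13195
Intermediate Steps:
(j*y)*(-35) = (13*(-29))*(-35) = -377*(-35) = 13195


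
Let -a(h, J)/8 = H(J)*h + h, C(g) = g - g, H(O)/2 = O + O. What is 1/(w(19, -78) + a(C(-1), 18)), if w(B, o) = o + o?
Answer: -1/156 ≈ -0.0064103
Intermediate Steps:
H(O) = 4*O (H(O) = 2*(O + O) = 2*(2*O) = 4*O)
w(B, o) = 2*o
C(g) = 0
a(h, J) = -8*h - 32*J*h (a(h, J) = -8*((4*J)*h + h) = -8*(4*J*h + h) = -8*(h + 4*J*h) = -8*h - 32*J*h)
1/(w(19, -78) + a(C(-1), 18)) = 1/(2*(-78) - 8*0*(1 + 4*18)) = 1/(-156 - 8*0*(1 + 72)) = 1/(-156 - 8*0*73) = 1/(-156 + 0) = 1/(-156) = -1/156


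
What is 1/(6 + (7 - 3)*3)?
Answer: 1/18 ≈ 0.055556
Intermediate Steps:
1/(6 + (7 - 3)*3) = 1/(6 + 4*3) = 1/(6 + 12) = 1/18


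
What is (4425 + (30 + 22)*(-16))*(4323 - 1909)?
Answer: 8673502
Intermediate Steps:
(4425 + (30 + 22)*(-16))*(4323 - 1909) = (4425 + 52*(-16))*2414 = (4425 - 832)*2414 = 3593*2414 = 8673502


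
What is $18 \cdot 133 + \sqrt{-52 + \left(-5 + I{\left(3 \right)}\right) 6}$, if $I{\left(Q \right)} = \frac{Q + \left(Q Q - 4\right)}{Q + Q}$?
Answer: $2394 + i \sqrt{74} \approx 2394.0 + 8.6023 i$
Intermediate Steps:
$I{\left(Q \right)} = \frac{-4 + Q + Q^{2}}{2 Q}$ ($I{\left(Q \right)} = \frac{Q + \left(Q^{2} - 4\right)}{2 Q} = \left(Q + \left(-4 + Q^{2}\right)\right) \frac{1}{2 Q} = \left(-4 + Q + Q^{2}\right) \frac{1}{2 Q} = \frac{-4 + Q + Q^{2}}{2 Q}$)
$18 \cdot 133 + \sqrt{-52 + \left(-5 + I{\left(3 \right)}\right) 6} = 18 \cdot 133 + \sqrt{-52 + \left(-5 + \frac{-4 + 3 \left(1 + 3\right)}{2 \cdot 3}\right) 6} = 2394 + \sqrt{-52 + \left(-5 + \frac{1}{2} \cdot \frac{1}{3} \left(-4 + 3 \cdot 4\right)\right) 6} = 2394 + \sqrt{-52 + \left(-5 + \frac{1}{2} \cdot \frac{1}{3} \left(-4 + 12\right)\right) 6} = 2394 + \sqrt{-52 + \left(-5 + \frac{1}{2} \cdot \frac{1}{3} \cdot 8\right) 6} = 2394 + \sqrt{-52 + \left(-5 + \frac{4}{3}\right) 6} = 2394 + \sqrt{-52 - 22} = 2394 + \sqrt{-74} = 2394 + i \sqrt{74}$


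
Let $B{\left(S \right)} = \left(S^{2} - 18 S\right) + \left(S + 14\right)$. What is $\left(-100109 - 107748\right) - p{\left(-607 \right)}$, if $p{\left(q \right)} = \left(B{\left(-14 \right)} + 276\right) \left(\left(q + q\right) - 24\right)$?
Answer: $688455$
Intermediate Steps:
$B{\left(S \right)} = 14 + S^{2} - 17 S$ ($B{\left(S \right)} = \left(S^{2} - 18 S\right) + \left(14 + S\right) = 14 + S^{2} - 17 S$)
$p{\left(q \right)} = -17376 + 1448 q$ ($p{\left(q \right)} = \left(\left(14 + \left(-14\right)^{2} - -238\right) + 276\right) \left(\left(q + q\right) - 24\right) = \left(\left(14 + 196 + 238\right) + 276\right) \left(2 q - 24\right) = \left(448 + 276\right) \left(-24 + 2 q\right) = 724 \left(-24 + 2 q\right) = -17376 + 1448 q$)
$\left(-100109 - 107748\right) - p{\left(-607 \right)} = \left(-100109 - 107748\right) - \left(-17376 + 1448 \left(-607\right)\right) = \left(-100109 - 107748\right) - \left(-17376 - 878936\right) = -207857 - -896312 = -207857 + 896312 = 688455$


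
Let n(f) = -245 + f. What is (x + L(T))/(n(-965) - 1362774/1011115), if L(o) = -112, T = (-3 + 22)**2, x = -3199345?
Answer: 462145566365/174973132 ≈ 2641.2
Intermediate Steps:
T = 361 (T = 19**2 = 361)
(x + L(T))/(n(-965) - 1362774/1011115) = (-3199345 - 112)/((-245 - 965) - 1362774/1011115) = -3199457/(-1210 - 1362774*1/1011115) = -3199457/(-1210 - 194682/144445) = -3199457/(-174973132/144445) = -3199457*(-144445/174973132) = 462145566365/174973132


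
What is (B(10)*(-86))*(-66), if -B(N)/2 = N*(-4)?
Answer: 454080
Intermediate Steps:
B(N) = 8*N (B(N) = -2*N*(-4) = -(-8)*N = 8*N)
(B(10)*(-86))*(-66) = ((8*10)*(-86))*(-66) = (80*(-86))*(-66) = -6880*(-66) = 454080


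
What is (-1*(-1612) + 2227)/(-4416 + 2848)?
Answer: -3839/1568 ≈ -2.4483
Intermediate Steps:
(-1*(-1612) + 2227)/(-4416 + 2848) = (1612 + 2227)/(-1568) = 3839*(-1/1568) = -3839/1568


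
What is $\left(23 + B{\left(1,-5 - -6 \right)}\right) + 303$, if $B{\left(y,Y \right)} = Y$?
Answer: $327$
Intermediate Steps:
$\left(23 + B{\left(1,-5 - -6 \right)}\right) + 303 = \left(23 - -1\right) + 303 = \left(23 + \left(-5 + 6\right)\right) + 303 = \left(23 + 1\right) + 303 = 24 + 303 = 327$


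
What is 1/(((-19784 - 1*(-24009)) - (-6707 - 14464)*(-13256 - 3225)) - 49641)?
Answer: -1/348964667 ≈ -2.8656e-9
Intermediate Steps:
1/(((-19784 - 1*(-24009)) - (-6707 - 14464)*(-13256 - 3225)) - 49641) = 1/(((-19784 + 24009) - (-21171)*(-16481)) - 49641) = 1/((4225 - 1*348919251) - 49641) = 1/((4225 - 348919251) - 49641) = 1/(-348915026 - 49641) = 1/(-348964667) = -1/348964667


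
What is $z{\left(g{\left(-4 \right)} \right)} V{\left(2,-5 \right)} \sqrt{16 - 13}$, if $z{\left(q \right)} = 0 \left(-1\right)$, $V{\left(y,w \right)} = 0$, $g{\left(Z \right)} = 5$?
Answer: $0$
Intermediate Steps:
$z{\left(q \right)} = 0$
$z{\left(g{\left(-4 \right)} \right)} V{\left(2,-5 \right)} \sqrt{16 - 13} = 0 \cdot 0 \sqrt{16 - 13} = 0 \sqrt{3} = 0$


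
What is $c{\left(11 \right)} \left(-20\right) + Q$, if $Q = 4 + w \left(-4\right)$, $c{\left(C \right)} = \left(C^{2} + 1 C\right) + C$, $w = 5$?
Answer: $-2876$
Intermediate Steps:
$c{\left(C \right)} = C^{2} + 2 C$ ($c{\left(C \right)} = \left(C^{2} + C\right) + C = \left(C + C^{2}\right) + C = C^{2} + 2 C$)
$Q = -16$ ($Q = 4 + 5 \left(-4\right) = 4 - 20 = -16$)
$c{\left(11 \right)} \left(-20\right) + Q = 11 \left(2 + 11\right) \left(-20\right) - 16 = 11 \cdot 13 \left(-20\right) - 16 = 143 \left(-20\right) - 16 = -2860 - 16 = -2876$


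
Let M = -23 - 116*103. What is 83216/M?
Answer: -83216/11971 ≈ -6.9515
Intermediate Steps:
M = -11971 (M = -23 - 11948 = -11971)
83216/M = 83216/(-11971) = 83216*(-1/11971) = -83216/11971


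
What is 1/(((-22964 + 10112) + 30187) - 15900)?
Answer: 1/1435 ≈ 0.00069686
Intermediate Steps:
1/(((-22964 + 10112) + 30187) - 15900) = 1/((-12852 + 30187) - 15900) = 1/(17335 - 15900) = 1/1435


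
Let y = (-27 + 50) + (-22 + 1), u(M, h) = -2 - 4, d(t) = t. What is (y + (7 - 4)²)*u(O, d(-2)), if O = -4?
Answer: -66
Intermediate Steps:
u(M, h) = -6
y = 2 (y = 23 - 21 = 2)
(y + (7 - 4)²)*u(O, d(-2)) = (2 + (7 - 4)²)*(-6) = (2 + 3²)*(-6) = (2 + 9)*(-6) = 11*(-6) = -66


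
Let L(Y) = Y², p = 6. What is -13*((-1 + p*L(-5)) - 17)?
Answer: -1716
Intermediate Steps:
-13*((-1 + p*L(-5)) - 17) = -13*((-1 + 6*(-5)²) - 17) = -13*((-1 + 6*25) - 17) = -13*((-1 + 150) - 17) = -13*(149 - 17) = -13*132 = -1716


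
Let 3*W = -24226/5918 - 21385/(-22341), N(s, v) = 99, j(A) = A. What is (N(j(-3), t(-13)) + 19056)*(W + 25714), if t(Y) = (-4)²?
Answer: 2959981704728300/6009729 ≈ 4.9253e+8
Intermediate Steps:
t(Y) = 16
W = -18848938/18029187 (W = (-24226/5918 - 21385/(-22341))/3 = (-24226*1/5918 - 21385*(-1/22341))/3 = (-12113/2959 + 21385/22341)/3 = (⅓)*(-18848938/6009729) = -18848938/18029187 ≈ -1.0455)
(N(j(-3), t(-13)) + 19056)*(W + 25714) = (99 + 19056)*(-18848938/18029187 + 25714) = 19155*(463583665580/18029187) = 2959981704728300/6009729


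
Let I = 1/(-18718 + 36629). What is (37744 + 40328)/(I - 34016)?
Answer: -1398347592/609260575 ≈ -2.2952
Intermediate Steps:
I = 1/17911 ≈ 5.5832e-5
(37744 + 40328)/(I - 34016) = (37744 + 40328)/(1/17911 - 34016) = 78072/(-609260575/17911) = 78072*(-17911/609260575) = -1398347592/609260575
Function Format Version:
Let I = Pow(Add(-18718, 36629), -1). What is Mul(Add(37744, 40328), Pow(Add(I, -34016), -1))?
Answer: Rational(-1398347592, 609260575) ≈ -2.2952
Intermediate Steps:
I = Rational(1, 17911) (I = Pow(17911, -1) = Rational(1, 17911) ≈ 5.5832e-5)
Mul(Add(37744, 40328), Pow(Add(I, -34016), -1)) = Mul(Add(37744, 40328), Pow(Add(Rational(1, 17911), -34016), -1)) = Mul(78072, Pow(Rational(-609260575, 17911), -1)) = Mul(78072, Rational(-17911, 609260575)) = Rational(-1398347592, 609260575)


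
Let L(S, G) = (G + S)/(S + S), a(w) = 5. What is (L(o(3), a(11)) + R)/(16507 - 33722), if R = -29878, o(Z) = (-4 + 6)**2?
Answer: 47803/27544 ≈ 1.7355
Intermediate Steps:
o(Z) = 4 (o(Z) = 2**2 = 4)
L(S, G) = (G + S)/(2*S) (L(S, G) = (G + S)/((2*S)) = (G + S)*(1/(2*S)) = (G + S)/(2*S))
(L(o(3), a(11)) + R)/(16507 - 33722) = ((1/2)*(5 + 4)/4 - 29878)/(16507 - 33722) = ((1/2)*(1/4)*9 - 29878)/(-17215) = (9/8 - 29878)*(-1/17215) = -239015/8*(-1/17215) = 47803/27544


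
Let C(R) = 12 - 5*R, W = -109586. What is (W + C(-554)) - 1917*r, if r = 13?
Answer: -131725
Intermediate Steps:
(W + C(-554)) - 1917*r = (-109586 + (12 - 5*(-554))) - 1917*13 = (-109586 + (12 + 2770)) - 24921 = (-109586 + 2782) - 24921 = -106804 - 24921 = -131725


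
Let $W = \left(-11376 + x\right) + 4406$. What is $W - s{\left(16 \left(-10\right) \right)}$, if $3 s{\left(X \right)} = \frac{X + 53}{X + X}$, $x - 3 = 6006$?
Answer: $- \frac{922667}{960} \approx -961.11$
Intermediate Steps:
$x = 6009$ ($x = 3 + 6006 = 6009$)
$s{\left(X \right)} = \frac{53 + X}{6 X}$ ($s{\left(X \right)} = \frac{\left(X + 53\right) \frac{1}{X + X}}{3} = \frac{\left(53 + X\right) \frac{1}{2 X}}{3} = \frac{\frac{1}{2} \frac{1}{X} \left(53 + X\right)}{3} = \frac{53 + X}{6 X}$)
$W = -961$ ($W = \left(-11376 + 6009\right) + 4406 = -5367 + 4406 = -961$)
$W - s{\left(16 \left(-10\right) \right)} = -961 - \frac{53 + 16 \left(-10\right)}{6 \cdot 16 \left(-10\right)} = -961 - \frac{53 - 160}{6 \left(-160\right)} = -961 - \frac{1}{6} \left(- \frac{1}{160}\right) \left(-107\right) = -961 - \frac{107}{960} = - \frac{922667}{960}$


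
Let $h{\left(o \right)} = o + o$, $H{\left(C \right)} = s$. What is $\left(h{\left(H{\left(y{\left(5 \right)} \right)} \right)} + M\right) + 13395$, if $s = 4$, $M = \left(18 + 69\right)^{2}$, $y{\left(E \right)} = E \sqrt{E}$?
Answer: $20972$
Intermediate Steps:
$y{\left(E \right)} = E^{\frac{3}{2}}$
$M = 7569$ ($M = 87^{2} = 7569$)
$H{\left(C \right)} = 4$
$h{\left(o \right)} = 2 o$
$\left(h{\left(H{\left(y{\left(5 \right)} \right)} \right)} + M\right) + 13395 = \left(2 \cdot 4 + 7569\right) + 13395 = \left(8 + 7569\right) + 13395 = 7577 + 13395 = 20972$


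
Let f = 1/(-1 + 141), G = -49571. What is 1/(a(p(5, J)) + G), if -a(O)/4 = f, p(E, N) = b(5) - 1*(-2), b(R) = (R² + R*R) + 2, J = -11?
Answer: -35/1734986 ≈ -2.0173e-5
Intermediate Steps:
b(R) = 2 + 2*R² (b(R) = (R² + R²) + 2 = 2*R² + 2 = 2 + 2*R²)
p(E, N) = 54 (p(E, N) = (2 + 2*5²) - 1*(-2) = (2 + 2*25) + 2 = (2 + 50) + 2 = 52 + 2 = 54)
f = 1/140 ≈ 0.0071429
a(O) = -1/35 (a(O) = -4*1/140 = -1/35)
1/(a(p(5, J)) + G) = 1/(-1/35 - 49571) = 1/(-1734986/35) = -35/1734986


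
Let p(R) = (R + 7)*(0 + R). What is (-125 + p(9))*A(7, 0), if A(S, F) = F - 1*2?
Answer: -38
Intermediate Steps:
A(S, F) = -2 + F (A(S, F) = F - 2 = -2 + F)
p(R) = R*(7 + R) (p(R) = (7 + R)*R = R*(7 + R))
(-125 + p(9))*A(7, 0) = (-125 + 9*(7 + 9))*(-2 + 0) = (-125 + 9*16)*(-2) = (-125 + 144)*(-2) = 19*(-2) = -38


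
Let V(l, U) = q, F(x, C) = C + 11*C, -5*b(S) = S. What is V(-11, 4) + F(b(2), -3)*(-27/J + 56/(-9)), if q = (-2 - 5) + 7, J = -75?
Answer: 5276/25 ≈ 211.04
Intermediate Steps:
b(S) = -S/5
q = 0 (q = -7 + 7 = 0)
F(x, C) = 12*C
V(l, U) = 0
V(-11, 4) + F(b(2), -3)*(-27/J + 56/(-9)) = 0 + (12*(-3))*(-27/(-75) + 56/(-9)) = 0 - 36*(-27*(-1/75) + 56*(-⅑)) = 0 - 36*(9/25 - 56/9) = 0 - 36*(-1319/225) = 0 + 5276/25 = 5276/25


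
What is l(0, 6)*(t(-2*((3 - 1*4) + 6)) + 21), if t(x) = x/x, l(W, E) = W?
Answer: 0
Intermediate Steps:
t(x) = 1
l(0, 6)*(t(-2*((3 - 1*4) + 6)) + 21) = 0*(1 + 21) = 0*22 = 0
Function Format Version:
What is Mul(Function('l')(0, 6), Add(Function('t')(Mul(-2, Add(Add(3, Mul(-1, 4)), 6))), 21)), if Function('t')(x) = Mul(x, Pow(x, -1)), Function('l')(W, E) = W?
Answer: 0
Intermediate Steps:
Function('t')(x) = 1
Mul(Function('l')(0, 6), Add(Function('t')(Mul(-2, Add(Add(3, Mul(-1, 4)), 6))), 21)) = Mul(0, Add(1, 21)) = Mul(0, 22) = 0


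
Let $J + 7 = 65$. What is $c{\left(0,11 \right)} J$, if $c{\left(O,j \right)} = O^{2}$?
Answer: $0$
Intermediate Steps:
$J = 58$ ($J = -7 + 65 = 58$)
$c{\left(0,11 \right)} J = 0^{2} \cdot 58 = 0 \cdot 58 = 0$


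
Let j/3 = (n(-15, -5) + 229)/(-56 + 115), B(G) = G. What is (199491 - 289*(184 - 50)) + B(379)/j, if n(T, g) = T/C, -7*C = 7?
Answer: 117702341/732 ≈ 1.6080e+5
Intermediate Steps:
C = -1 (C = -⅐*7 = -1)
n(T, g) = -T (n(T, g) = T/(-1) = T*(-1) = -T)
j = 732/59 (j = 3*((-1*(-15) + 229)/(-56 + 115)) = 3*((15 + 229)/59) = 3*(244*(1/59)) = 3*(244/59) = 732/59 ≈ 12.407)
(199491 - 289*(184 - 50)) + B(379)/j = (199491 - 289*(184 - 50)) + 379/(732/59) = (199491 - 289*134) + 379*(59/732) = (199491 - 38726) + 22361/732 = 160765 + 22361/732 = 117702341/732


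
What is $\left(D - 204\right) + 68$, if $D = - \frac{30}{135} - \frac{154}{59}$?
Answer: $- \frac{73720}{531} \approx -138.83$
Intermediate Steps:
$D = - \frac{1504}{531}$ ($D = \left(-30\right) \frac{1}{135} - \frac{154}{59} = - \frac{2}{9} - \frac{154}{59} = - \frac{1504}{531} \approx -2.8324$)
$\left(D - 204\right) + 68 = \left(- \frac{1504}{531} - 204\right) + 68 = - \frac{109828}{531} + 68 = - \frac{73720}{531}$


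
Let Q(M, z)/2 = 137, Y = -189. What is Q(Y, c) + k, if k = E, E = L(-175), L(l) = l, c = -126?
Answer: 99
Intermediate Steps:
Q(M, z) = 274 (Q(M, z) = 2*137 = 274)
E = -175
k = -175
Q(Y, c) + k = 274 - 175 = 99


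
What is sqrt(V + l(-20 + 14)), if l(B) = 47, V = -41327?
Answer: 8*I*sqrt(645) ≈ 203.17*I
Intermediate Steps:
sqrt(V + l(-20 + 14)) = sqrt(-41327 + 47) = sqrt(-41280) = 8*I*sqrt(645)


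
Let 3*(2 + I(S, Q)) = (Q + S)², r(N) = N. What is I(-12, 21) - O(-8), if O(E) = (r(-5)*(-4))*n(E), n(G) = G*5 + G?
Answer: 985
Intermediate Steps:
I(S, Q) = -2 + (Q + S)²/3
n(G) = 6*G (n(G) = 5*G + G = 6*G)
O(E) = 120*E (O(E) = (-5*(-4))*(6*E) = 20*(6*E) = 120*E)
I(-12, 21) - O(-8) = (-2 + (21 - 12)²/3) - 120*(-8) = (-2 + (⅓)*9²) - 1*(-960) = (-2 + (⅓)*81) + 960 = (-2 + 27) + 960 = 25 + 960 = 985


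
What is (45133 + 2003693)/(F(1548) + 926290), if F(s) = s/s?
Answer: 2048826/926291 ≈ 2.2119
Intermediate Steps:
F(s) = 1
(45133 + 2003693)/(F(1548) + 926290) = (45133 + 2003693)/(1 + 926290) = 2048826/926291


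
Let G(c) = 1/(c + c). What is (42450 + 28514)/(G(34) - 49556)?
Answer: -4825552/3369807 ≈ -1.4320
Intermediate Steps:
G(c) = 1/(2*c)
(42450 + 28514)/(G(34) - 49556) = (42450 + 28514)/((1/2)/34 - 49556) = 70964/((1/2)*(1/34) - 49556) = 70964/(1/68 - 49556) = 70964/(-3369807/68) = 70964*(-68/3369807) = -4825552/3369807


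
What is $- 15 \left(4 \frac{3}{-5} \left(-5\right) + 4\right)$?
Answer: $-240$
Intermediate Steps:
$- 15 \left(4 \frac{3}{-5} \left(-5\right) + 4\right) = - 15 \left(4 \cdot 3 \left(- \frac{1}{5}\right) \left(-5\right) + 4\right) = - 15 \left(4 \left(- \frac{3}{5}\right) \left(-5\right) + 4\right) = - 15 \left(\left(- \frac{12}{5}\right) \left(-5\right) + 4\right) = - 15 \left(12 + 4\right) = \left(-15\right) 16 = -240$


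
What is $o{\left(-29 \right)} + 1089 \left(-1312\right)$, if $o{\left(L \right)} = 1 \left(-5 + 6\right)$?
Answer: $-1428767$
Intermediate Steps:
$o{\left(L \right)} = 1$ ($o{\left(L \right)} = 1 \cdot 1 = 1$)
$o{\left(-29 \right)} + 1089 \left(-1312\right) = 1 + 1089 \left(-1312\right) = 1 - 1428768 = -1428767$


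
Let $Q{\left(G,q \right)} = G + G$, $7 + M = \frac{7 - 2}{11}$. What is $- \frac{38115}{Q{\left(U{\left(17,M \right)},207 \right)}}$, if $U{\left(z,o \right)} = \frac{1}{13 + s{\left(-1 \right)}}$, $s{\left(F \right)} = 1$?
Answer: $-266805$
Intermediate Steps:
$M = - \frac{72}{11}$ ($M = -7 + \frac{7 - 2}{11} = -7 + 5 \cdot \frac{1}{11} = -7 + \frac{5}{11} = - \frac{72}{11} \approx -6.5455$)
$U{\left(z,o \right)} = \frac{1}{14}$ ($U{\left(z,o \right)} = \frac{1}{13 + 1} = \frac{1}{14}$)
$Q{\left(G,q \right)} = 2 G$
$- \frac{38115}{Q{\left(U{\left(17,M \right)},207 \right)}} = - \frac{38115}{2 \cdot \frac{1}{14}} = - 38115 \frac{1}{\frac{1}{7}} = \left(-38115\right) 7 = -266805$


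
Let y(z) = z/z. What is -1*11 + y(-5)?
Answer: -10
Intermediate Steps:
y(z) = 1
-1*11 + y(-5) = -1*11 + 1 = -11 + 1 = -10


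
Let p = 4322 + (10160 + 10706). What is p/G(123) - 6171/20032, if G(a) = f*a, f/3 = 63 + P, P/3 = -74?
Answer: -288874919/391765824 ≈ -0.73737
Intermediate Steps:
P = -222 (P = 3*(-74) = -222)
f = -477 (f = 3*(63 - 222) = 3*(-159) = -477)
G(a) = -477*a
p = 25188 (p = 4322 + 20866 = 25188)
p/G(123) - 6171/20032 = 25188/((-477*123)) - 6171/20032 = 25188/(-58671) - 6171*1/20032 = 25188*(-1/58671) - 6171/20032 = -8396/19557 - 6171/20032 = -288874919/391765824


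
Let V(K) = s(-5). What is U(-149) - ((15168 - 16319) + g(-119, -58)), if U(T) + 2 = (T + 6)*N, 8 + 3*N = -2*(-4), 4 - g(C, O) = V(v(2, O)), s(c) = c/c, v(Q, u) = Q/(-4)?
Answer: 1146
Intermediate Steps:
v(Q, u) = -Q/4 (v(Q, u) = Q*(-¼) = -Q/4)
s(c) = 1
V(K) = 1
g(C, O) = 3 (g(C, O) = 4 - 1*1 = 4 - 1 = 3)
N = 0 (N = -8/3 + (-2*(-4))/3 = -8/3 + (⅓)*8 = -8/3 + 8/3 = 0)
U(T) = -2 (U(T) = -2 + (T + 6)*0 = -2 + (6 + T)*0 = -2 + 0 = -2)
U(-149) - ((15168 - 16319) + g(-119, -58)) = -2 - ((15168 - 16319) + 3) = -2 - (-1151 + 3) = -2 - 1*(-1148) = -2 + 1148 = 1146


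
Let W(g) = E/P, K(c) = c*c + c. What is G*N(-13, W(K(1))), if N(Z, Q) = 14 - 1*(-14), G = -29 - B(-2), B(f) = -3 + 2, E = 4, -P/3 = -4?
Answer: -784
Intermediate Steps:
P = 12 (P = -3*(-4) = 12)
B(f) = -1
K(c) = c + c² (K(c) = c² + c = c + c²)
W(g) = ⅓ (W(g) = 4/12 = 4*(1/12) = ⅓)
G = -28 (G = -29 - 1*(-1) = -29 + 1 = -28)
N(Z, Q) = 28 (N(Z, Q) = 14 + 14 = 28)
G*N(-13, W(K(1))) = -28*28 = -784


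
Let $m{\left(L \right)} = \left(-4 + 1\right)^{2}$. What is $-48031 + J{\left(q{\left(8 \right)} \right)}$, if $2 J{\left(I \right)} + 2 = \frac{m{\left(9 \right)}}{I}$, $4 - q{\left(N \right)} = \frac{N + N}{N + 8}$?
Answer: $- \frac{96061}{2} \approx -48031.0$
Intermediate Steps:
$m{\left(L \right)} = 9$ ($m{\left(L \right)} = \left(-3\right)^{2} = 9$)
$q{\left(N \right)} = 4 - \frac{2 N}{8 + N}$ ($q{\left(N \right)} = 4 - \frac{N + N}{N + 8} = 4 - \frac{2 N}{8 + N}$)
$J{\left(I \right)} = -1 + \frac{9}{2 I}$ ($J{\left(I \right)} = -1 + \frac{9 \frac{1}{I}}{2} = -1 + \frac{9}{2 I}$)
$-48031 + J{\left(q{\left(8 \right)} \right)} = -48031 + \frac{\frac{9}{2} - \frac{2 \left(16 + 8\right)}{8 + 8}}{2 \frac{1}{8 + 8} \left(16 + 8\right)} = -48031 + \frac{\frac{9}{2} - 2 \cdot \frac{1}{16} \cdot 24}{2 \cdot \frac{1}{16} \cdot 24} = -48031 + \frac{\frac{9}{2} - 3}{3} = -48031 + \frac{1}{3} \cdot \frac{3}{2} = -48031 + \frac{1}{2} = - \frac{96061}{2}$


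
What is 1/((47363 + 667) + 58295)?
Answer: 1/106325 ≈ 9.4051e-6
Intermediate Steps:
1/((47363 + 667) + 58295) = 1/(48030 + 58295) = 1/106325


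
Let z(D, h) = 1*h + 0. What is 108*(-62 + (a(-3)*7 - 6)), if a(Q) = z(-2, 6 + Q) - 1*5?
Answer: -8856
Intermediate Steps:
z(D, h) = h (z(D, h) = h + 0 = h)
a(Q) = 1 + Q (a(Q) = (6 + Q) - 1*5 = (6 + Q) - 5 = 1 + Q)
108*(-62 + (a(-3)*7 - 6)) = 108*(-62 + ((1 - 3)*7 - 6)) = 108*(-62 + (-2*7 - 6)) = 108*(-62 + (-14 - 6)) = 108*(-62 - 20) = 108*(-82) = -8856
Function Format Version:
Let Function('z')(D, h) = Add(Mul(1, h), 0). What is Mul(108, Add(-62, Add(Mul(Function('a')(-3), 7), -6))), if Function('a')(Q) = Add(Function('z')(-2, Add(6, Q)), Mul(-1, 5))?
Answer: -8856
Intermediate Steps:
Function('z')(D, h) = h (Function('z')(D, h) = Add(h, 0) = h)
Function('a')(Q) = Add(1, Q) (Function('a')(Q) = Add(Add(6, Q), Mul(-1, 5)) = Add(Add(6, Q), -5) = Add(1, Q))
Mul(108, Add(-62, Add(Mul(Function('a')(-3), 7), -6))) = Mul(108, Add(-62, Add(Mul(Add(1, -3), 7), -6))) = Mul(108, Add(-62, Add(Mul(-2, 7), -6))) = Mul(108, Add(-62, Add(-14, -6))) = Mul(108, Add(-62, -20)) = Mul(108, -82) = -8856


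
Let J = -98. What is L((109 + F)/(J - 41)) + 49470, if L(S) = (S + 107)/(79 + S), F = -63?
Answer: 540969277/10935 ≈ 49471.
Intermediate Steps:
L(S) = (107 + S)/(79 + S)
L((109 + F)/(J - 41)) + 49470 = (107 + (109 - 63)/(-98 - 41))/(79 + (109 - 63)/(-98 - 41)) + 49470 = (107 + 46/(-139))/(79 + 46/(-139)) + 49470 = (107 + 46*(-1/139))/(79 + 46*(-1/139)) + 49470 = (107 - 46/139)/(79 - 46/139) + 49470 = (14827/139)/(10935/139) + 49470 = (139/10935)*(14827/139) + 49470 = 14827/10935 + 49470 = 540969277/10935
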